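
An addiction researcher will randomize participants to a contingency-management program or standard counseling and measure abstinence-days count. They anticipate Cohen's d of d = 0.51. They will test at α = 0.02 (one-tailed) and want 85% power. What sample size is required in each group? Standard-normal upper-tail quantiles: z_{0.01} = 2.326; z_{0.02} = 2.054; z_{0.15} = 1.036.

For two independent groups with equal n: n = 2·((z_{α} + z_β) / d)².
z_{α} + z_β = 2.054 + 1.036 = 3.090.
n = 2 × (3.090 / 0.51)² = 2 × 6.059² = 2 × 36.71 = 73.4.
Round up to the next whole participant.

n = 74 per group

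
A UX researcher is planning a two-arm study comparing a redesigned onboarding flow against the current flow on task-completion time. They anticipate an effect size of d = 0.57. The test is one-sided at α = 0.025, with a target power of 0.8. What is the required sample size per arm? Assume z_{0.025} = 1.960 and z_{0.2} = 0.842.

n = 49 per group

For two independent groups with equal n: n = 2·((z_{α} + z_β) / d)².
z_{α} + z_β = 1.960 + 0.842 = 2.802.
n = 2 × (2.802 / 0.57)² = 2 × 4.916² = 2 × 24.16 = 48.3.
Round up to the next whole participant.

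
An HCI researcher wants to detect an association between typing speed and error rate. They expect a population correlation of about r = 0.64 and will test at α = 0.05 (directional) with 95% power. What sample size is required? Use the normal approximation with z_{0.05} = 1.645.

Fisher's z: C = ½·ln((1+r)/(1−r)) = ½·ln(4.5556) = 0.7582.
n = ((z_{α} + z_β)/C)² + 3.
(1.645 + 1.645) / 0.7582 = 3.290 / 0.7582 = 4.339.
n = 4.339² + 3 = 18.83 + 3 = 21.8.
Round up.

n = 22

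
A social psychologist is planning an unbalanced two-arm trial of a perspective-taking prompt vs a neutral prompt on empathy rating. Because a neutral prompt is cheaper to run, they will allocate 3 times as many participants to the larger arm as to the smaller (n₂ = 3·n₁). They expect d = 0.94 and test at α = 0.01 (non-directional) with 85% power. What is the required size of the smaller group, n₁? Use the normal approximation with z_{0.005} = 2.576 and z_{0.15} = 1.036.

With allocation ratio k = n₂/n₁ = 3, Var(x̄₁−x̄₂) = σ²(1/n₁ + 1/(k·n₁)) = σ²·(k+1)/(k·n₁).
So n₁ = (1 + 1/k)·((z_{α/2} + z_β)/d)² = 1.333 × (3.612/0.94)².
n₁ = 1.333 × 14.77 = 19.7.
Round up: n₁ = 20, giving n₂ = 3 × 20 = 60.

n₁ = 20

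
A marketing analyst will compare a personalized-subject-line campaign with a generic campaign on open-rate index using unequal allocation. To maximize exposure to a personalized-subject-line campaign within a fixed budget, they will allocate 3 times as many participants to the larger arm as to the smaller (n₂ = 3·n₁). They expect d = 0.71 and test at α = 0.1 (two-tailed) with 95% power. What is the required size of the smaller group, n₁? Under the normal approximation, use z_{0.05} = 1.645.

n₁ = 29

With allocation ratio k = n₂/n₁ = 3, Var(x̄₁−x̄₂) = σ²(1/n₁ + 1/(k·n₁)) = σ²·(k+1)/(k·n₁).
So n₁ = (1 + 1/k)·((z_{α/2} + z_β)/d)² = 1.333 × (3.290/0.71)².
n₁ = 1.333 × 21.47 = 28.6.
Round up: n₁ = 29, giving n₂ = 3 × 29 = 87.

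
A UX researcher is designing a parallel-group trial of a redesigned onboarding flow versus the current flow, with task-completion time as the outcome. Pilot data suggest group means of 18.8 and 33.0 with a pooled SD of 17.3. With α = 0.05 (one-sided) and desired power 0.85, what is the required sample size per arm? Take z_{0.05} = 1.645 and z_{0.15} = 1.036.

Cohen's d = |M₁ − M₂| / SD_pooled = |18.8 − 33.0| / 17.3 = 14.2 / 17.3 = 0.821.
For two independent groups with equal n: n = 2·((z_{α} + z_β) / d)².
z_{α} + z_β = 1.645 + 1.036 = 2.681.
n = 2 × (2.681 / 0.821)² = 2 × 3.266² = 2 × 10.66 = 21.3.
Round up to the next whole participant.

n = 22 per group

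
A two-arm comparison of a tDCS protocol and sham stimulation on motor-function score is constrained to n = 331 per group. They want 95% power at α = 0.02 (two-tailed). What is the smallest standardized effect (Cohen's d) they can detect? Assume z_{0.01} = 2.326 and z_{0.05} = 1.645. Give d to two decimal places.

For two independent groups of n = 331 each: d_min = (z_{α/2} + z_β)·√(2/n).
z-sum = 2.326 + 1.645 = 3.971.
d_min = 3.971 × √(2/331) = 3.971 × 0.0777 = 0.309.

d_min ≈ 0.31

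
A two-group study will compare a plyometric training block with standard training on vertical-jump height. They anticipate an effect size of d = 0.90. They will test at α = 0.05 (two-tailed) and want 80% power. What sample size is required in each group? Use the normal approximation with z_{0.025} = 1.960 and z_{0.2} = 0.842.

n = 20 per group

For two independent groups with equal n: n = 2·((z_{α/2} + z_β) / d)².
z_{α/2} + z_β = 1.960 + 0.842 = 2.802.
n = 2 × (2.802 / 0.90)² = 2 × 3.113² = 2 × 9.69 = 19.4.
Round up to the next whole participant.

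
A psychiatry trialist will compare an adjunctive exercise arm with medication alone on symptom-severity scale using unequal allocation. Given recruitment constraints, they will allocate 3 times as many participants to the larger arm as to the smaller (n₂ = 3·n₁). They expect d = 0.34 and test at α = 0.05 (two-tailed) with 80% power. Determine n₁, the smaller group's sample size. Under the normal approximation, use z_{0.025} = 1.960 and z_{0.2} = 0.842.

With allocation ratio k = n₂/n₁ = 3, Var(x̄₁−x̄₂) = σ²(1/n₁ + 1/(k·n₁)) = σ²·(k+1)/(k·n₁).
So n₁ = (1 + 1/k)·((z_{α/2} + z_β)/d)² = 1.333 × (2.802/0.34)².
n₁ = 1.333 × 67.92 = 90.6.
Round up: n₁ = 91, giving n₂ = 3 × 91 = 273.

n₁ = 91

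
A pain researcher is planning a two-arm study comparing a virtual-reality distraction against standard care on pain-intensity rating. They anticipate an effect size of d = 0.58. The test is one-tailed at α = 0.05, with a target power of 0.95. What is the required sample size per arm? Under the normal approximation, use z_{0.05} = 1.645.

For two independent groups with equal n: n = 2·((z_{α} + z_β) / d)².
z_{α} + z_β = 1.645 + 1.645 = 3.290.
n = 2 × (3.290 / 0.58)² = 2 × 5.672² = 2 × 32.18 = 64.4.
Round up to the next whole participant.

n = 65 per group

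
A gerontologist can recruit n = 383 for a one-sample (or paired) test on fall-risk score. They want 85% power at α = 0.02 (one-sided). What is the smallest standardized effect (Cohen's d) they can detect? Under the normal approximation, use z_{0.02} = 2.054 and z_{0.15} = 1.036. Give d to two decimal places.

For a single sample (or paired design) of n = 383: d_min = (z_{α} + z_β)/√n.
z-sum = 2.054 + 1.036 = 3.090.
d_min = 3.090 / √383 = 3.090 / 19.570 = 0.158.

d_min ≈ 0.16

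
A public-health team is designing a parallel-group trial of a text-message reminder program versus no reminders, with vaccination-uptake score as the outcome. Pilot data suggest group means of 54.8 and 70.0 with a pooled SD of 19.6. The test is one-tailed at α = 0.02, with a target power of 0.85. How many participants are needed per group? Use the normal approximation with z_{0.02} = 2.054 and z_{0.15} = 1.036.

Cohen's d = |M₁ − M₂| / SD_pooled = |54.8 − 70.0| / 19.6 = 15.2 / 19.6 = 0.776.
For two independent groups with equal n: n = 2·((z_{α} + z_β) / d)².
z_{α} + z_β = 2.054 + 1.036 = 3.090.
n = 2 × (3.090 / 0.776)² = 2 × 3.982² = 2 × 15.86 = 31.7.
Round up to the next whole participant.

n = 32 per group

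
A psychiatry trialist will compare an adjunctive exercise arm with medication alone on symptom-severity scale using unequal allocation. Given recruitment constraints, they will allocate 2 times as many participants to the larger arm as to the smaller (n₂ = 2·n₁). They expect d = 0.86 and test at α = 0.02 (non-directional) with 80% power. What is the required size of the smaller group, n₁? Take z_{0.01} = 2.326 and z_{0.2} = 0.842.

With allocation ratio k = n₂/n₁ = 2, Var(x̄₁−x̄₂) = σ²(1/n₁ + 1/(k·n₁)) = σ²·(k+1)/(k·n₁).
So n₁ = (1 + 1/k)·((z_{α/2} + z_β)/d)² = 1.500 × (3.168/0.86)².
n₁ = 1.500 × 13.57 = 20.4.
Round up: n₁ = 21, giving n₂ = 2 × 21 = 42.

n₁ = 21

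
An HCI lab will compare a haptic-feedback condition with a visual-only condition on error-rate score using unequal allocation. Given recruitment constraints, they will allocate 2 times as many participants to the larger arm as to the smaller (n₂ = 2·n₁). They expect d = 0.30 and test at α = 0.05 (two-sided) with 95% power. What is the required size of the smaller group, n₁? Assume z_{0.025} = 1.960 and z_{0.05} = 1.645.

n₁ = 217

With allocation ratio k = n₂/n₁ = 2, Var(x̄₁−x̄₂) = σ²(1/n₁ + 1/(k·n₁)) = σ²·(k+1)/(k·n₁).
So n₁ = (1 + 1/k)·((z_{α/2} + z_β)/d)² = 1.500 × (3.605/0.30)².
n₁ = 1.500 × 144.40 = 216.6.
Round up: n₁ = 217, giving n₂ = 2 × 217 = 434.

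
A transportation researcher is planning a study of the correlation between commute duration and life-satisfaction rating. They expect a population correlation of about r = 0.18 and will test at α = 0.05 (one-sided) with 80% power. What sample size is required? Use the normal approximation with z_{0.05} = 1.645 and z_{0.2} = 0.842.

Fisher's z: C = ½·ln((1+r)/(1−r)) = ½·ln(1.4390) = 0.1820.
n = ((z_{α} + z_β)/C)² + 3.
(1.645 + 0.842) / 0.1820 = 2.487 / 0.1820 = 13.665.
n = 13.665² + 3 = 186.73 + 3 = 189.7.
Round up.

n = 190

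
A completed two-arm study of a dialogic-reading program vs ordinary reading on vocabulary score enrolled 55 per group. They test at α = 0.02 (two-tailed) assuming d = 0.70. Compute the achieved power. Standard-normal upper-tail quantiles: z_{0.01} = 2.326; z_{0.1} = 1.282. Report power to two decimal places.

For two equal groups, power = Φ(d·√(n/2) − z_{α/2}).
d·√(n/2) = 0.70 × √(55/2) = 0.70 × 5.244 = 3.671.
z_β = 3.671 − 2.326 = 1.345.
Power = Φ(1.345) = 0.911.

power ≈ 0.91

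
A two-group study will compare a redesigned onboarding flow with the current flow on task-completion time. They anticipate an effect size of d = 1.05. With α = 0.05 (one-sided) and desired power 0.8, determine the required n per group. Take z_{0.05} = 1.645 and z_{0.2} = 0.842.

n = 12 per group

For two independent groups with equal n: n = 2·((z_{α} + z_β) / d)².
z_{α} + z_β = 1.645 + 0.842 = 2.487.
n = 2 × (2.487 / 1.05)² = 2 × 2.369² = 2 × 5.61 = 11.2.
Round up to the next whole participant.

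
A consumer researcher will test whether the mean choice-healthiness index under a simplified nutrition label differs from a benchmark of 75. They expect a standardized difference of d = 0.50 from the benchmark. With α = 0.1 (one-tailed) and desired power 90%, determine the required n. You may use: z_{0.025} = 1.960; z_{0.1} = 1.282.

n = 27

For a one-sample test: n = ((z_{α} + z_β) / d)².
z_{α} + z_β = 1.282 + 1.282 = 2.564.
n = (2.564 / 0.50)² = 5.128² = 26.30.
Round up.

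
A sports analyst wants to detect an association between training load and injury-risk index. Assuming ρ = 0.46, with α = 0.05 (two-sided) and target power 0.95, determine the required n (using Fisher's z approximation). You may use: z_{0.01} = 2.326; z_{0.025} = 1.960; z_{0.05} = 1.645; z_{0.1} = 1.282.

n = 56

Fisher's z: C = ½·ln((1+r)/(1−r)) = ½·ln(2.7037) = 0.4973.
n = ((z_{α/2} + z_β)/C)² + 3.
(1.960 + 1.645) / 0.4973 = 3.605 / 0.4973 = 7.249.
n = 7.249² + 3 = 52.55 + 3 = 55.6.
Round up.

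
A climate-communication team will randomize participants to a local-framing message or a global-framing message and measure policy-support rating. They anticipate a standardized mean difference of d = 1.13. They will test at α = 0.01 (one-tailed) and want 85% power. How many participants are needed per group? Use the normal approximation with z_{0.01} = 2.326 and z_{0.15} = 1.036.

n = 18 per group

For two independent groups with equal n: n = 2·((z_{α} + z_β) / d)².
z_{α} + z_β = 2.326 + 1.036 = 3.362.
n = 2 × (3.362 / 1.13)² = 2 × 2.975² = 2 × 8.85 = 17.7.
Round up to the next whole participant.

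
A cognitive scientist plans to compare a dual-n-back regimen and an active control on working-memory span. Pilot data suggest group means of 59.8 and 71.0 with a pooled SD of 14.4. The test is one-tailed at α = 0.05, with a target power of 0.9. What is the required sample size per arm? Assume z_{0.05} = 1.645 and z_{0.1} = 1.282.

Cohen's d = |M₁ − M₂| / SD_pooled = |59.8 − 71.0| / 14.4 = 11.2 / 14.4 = 0.778.
For two independent groups with equal n: n = 2·((z_{α} + z_β) / d)².
z_{α} + z_β = 1.645 + 1.282 = 2.927.
n = 2 × (2.927 / 0.778)² = 2 × 3.762² = 2 × 14.15 = 28.3.
Round up to the next whole participant.

n = 29 per group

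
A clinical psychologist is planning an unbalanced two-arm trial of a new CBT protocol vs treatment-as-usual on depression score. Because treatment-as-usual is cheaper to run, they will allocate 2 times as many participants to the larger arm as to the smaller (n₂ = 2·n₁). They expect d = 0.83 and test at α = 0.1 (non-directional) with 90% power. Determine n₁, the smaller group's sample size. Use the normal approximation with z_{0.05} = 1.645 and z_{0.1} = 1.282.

n₁ = 19

With allocation ratio k = n₂/n₁ = 2, Var(x̄₁−x̄₂) = σ²(1/n₁ + 1/(k·n₁)) = σ²·(k+1)/(k·n₁).
So n₁ = (1 + 1/k)·((z_{α/2} + z_β)/d)² = 1.500 × (2.927/0.83)².
n₁ = 1.500 × 12.44 = 18.7.
Round up: n₁ = 19, giving n₂ = 2 × 19 = 38.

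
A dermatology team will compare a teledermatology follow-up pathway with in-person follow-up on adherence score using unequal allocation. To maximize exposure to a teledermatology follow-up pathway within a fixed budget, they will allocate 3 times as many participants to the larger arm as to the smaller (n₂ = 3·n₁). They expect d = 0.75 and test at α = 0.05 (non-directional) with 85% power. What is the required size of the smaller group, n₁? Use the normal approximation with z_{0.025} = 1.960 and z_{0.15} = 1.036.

With allocation ratio k = n₂/n₁ = 3, Var(x̄₁−x̄₂) = σ²(1/n₁ + 1/(k·n₁)) = σ²·(k+1)/(k·n₁).
So n₁ = (1 + 1/k)·((z_{α/2} + z_β)/d)² = 1.333 × (2.996/0.75)².
n₁ = 1.333 × 15.96 = 21.3.
Round up: n₁ = 22, giving n₂ = 3 × 22 = 66.

n₁ = 22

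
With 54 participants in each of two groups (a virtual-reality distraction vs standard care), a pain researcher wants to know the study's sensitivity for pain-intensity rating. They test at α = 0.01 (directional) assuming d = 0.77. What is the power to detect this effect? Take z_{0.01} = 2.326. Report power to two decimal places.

power ≈ 0.95

For two equal groups, power = Φ(d·√(n/2) − z_{α}).
d·√(n/2) = 0.77 × √(54/2) = 0.77 × 5.196 = 4.001.
z_β = 4.001 − 2.326 = 1.675.
Power = Φ(1.675) = 0.953.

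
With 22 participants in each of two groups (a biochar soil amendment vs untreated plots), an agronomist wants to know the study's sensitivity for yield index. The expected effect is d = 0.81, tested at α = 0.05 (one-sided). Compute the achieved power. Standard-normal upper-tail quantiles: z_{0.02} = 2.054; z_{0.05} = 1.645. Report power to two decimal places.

power ≈ 0.85

For two equal groups, power = Φ(d·√(n/2) − z_{α}).
d·√(n/2) = 0.81 × √(22/2) = 0.81 × 3.317 = 2.686.
z_β = 2.686 − 1.645 = 1.041.
Power = Φ(1.041) = 0.851.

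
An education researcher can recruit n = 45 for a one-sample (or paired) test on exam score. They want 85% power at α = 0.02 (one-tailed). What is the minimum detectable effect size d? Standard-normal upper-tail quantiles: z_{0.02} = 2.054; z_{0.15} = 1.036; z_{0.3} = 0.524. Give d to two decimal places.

For a single sample (or paired design) of n = 45: d_min = (z_{α} + z_β)/√n.
z-sum = 2.054 + 1.036 = 3.090.
d_min = 3.090 / √45 = 3.090 / 6.708 = 0.461.

d_min ≈ 0.46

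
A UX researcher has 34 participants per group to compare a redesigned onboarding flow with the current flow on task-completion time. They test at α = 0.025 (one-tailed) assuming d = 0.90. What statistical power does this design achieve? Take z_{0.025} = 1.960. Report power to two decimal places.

power ≈ 0.96

For two equal groups, power = Φ(d·√(n/2) − z_{α}).
d·√(n/2) = 0.90 × √(34/2) = 0.90 × 4.123 = 3.711.
z_β = 3.711 − 1.960 = 1.751.
Power = Φ(1.751) = 0.960.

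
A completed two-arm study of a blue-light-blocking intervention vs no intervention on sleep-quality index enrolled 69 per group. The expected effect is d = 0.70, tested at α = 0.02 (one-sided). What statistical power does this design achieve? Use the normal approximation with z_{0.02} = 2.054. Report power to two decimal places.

For two equal groups, power = Φ(d·√(n/2) − z_{α}).
d·√(n/2) = 0.70 × √(69/2) = 0.70 × 5.874 = 4.112.
z_β = 4.112 − 2.054 = 2.058.
Power = Φ(2.058) = 0.980.

power ≈ 0.98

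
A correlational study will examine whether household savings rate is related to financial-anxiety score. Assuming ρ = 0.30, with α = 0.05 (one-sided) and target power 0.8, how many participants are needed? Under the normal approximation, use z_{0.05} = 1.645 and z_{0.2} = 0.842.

Fisher's z: C = ½·ln((1+r)/(1−r)) = ½·ln(1.8571) = 0.3095.
n = ((z_{α} + z_β)/C)² + 3.
(1.645 + 0.842) / 0.3095 = 2.487 / 0.3095 = 8.036.
n = 8.036² + 3 = 64.57 + 3 = 67.6.
Round up.

n = 68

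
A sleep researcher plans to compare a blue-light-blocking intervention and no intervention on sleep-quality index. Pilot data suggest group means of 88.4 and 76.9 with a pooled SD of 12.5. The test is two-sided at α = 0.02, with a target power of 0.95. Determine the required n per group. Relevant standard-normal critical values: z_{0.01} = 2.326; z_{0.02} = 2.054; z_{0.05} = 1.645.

n = 38 per group

Cohen's d = |M₁ − M₂| / SD_pooled = |88.4 − 76.9| / 12.5 = 11.5 / 12.5 = 0.920.
For two independent groups with equal n: n = 2·((z_{α/2} + z_β) / d)².
z_{α/2} + z_β = 2.326 + 1.645 = 3.971.
n = 2 × (3.971 / 0.920)² = 2 × 4.316² = 2 × 18.63 = 37.3.
Round up to the next whole participant.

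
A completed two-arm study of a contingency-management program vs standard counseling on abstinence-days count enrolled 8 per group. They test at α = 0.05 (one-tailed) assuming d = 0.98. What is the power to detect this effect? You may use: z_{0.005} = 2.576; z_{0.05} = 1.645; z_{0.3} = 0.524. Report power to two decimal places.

power ≈ 0.62

For two equal groups, power = Φ(d·√(n/2) − z_{α}).
d·√(n/2) = 0.98 × √(8/2) = 0.98 × 2.000 = 1.960.
z_β = 1.960 − 1.645 = 0.315.
Power = Φ(0.315) = 0.624.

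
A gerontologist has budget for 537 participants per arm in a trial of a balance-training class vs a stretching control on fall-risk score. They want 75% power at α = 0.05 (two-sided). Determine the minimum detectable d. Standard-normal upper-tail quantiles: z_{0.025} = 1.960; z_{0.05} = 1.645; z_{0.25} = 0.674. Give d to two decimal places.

For two independent groups of n = 537 each: d_min = (z_{α/2} + z_β)·√(2/n).
z-sum = 1.960 + 0.674 = 2.634.
d_min = 2.634 × √(2/537) = 2.634 × 0.0610 = 0.161.

d_min ≈ 0.16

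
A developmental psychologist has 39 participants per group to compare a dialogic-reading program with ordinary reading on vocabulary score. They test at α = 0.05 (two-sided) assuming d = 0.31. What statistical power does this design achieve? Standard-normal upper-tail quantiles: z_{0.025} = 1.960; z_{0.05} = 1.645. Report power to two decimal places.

power ≈ 0.28

For two equal groups, power = Φ(d·√(n/2) − z_{α/2}).
d·√(n/2) = 0.31 × √(39/2) = 0.31 × 4.416 = 1.369.
z_β = 1.369 − 1.960 = -0.591.
Power = Φ(-0.591) = 0.277.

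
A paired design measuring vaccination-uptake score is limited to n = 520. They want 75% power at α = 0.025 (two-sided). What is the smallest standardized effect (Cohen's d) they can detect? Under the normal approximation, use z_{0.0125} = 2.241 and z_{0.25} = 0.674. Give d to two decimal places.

d_min ≈ 0.13

For a single sample (or paired design) of n = 520: d_min = (z_{α/2} + z_β)/√n.
z-sum = 2.241 + 0.674 = 2.915.
d_min = 2.915 / √520 = 2.915 / 22.804 = 0.128.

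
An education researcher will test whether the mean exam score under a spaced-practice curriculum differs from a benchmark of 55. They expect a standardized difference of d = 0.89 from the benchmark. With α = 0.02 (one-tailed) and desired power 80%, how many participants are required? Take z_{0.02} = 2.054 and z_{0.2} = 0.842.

n = 11

For a one-sample test: n = ((z_{α} + z_β) / d)².
z_{α} + z_β = 2.054 + 0.842 = 2.896.
n = (2.896 / 0.89)² = 3.254² = 10.59.
Round up.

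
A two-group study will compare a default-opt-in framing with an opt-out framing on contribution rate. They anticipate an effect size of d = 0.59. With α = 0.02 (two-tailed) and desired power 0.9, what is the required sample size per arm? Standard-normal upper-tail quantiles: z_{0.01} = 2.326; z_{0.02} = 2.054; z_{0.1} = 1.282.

n = 75 per group

For two independent groups with equal n: n = 2·((z_{α/2} + z_β) / d)².
z_{α/2} + z_β = 2.326 + 1.282 = 3.608.
n = 2 × (3.608 / 0.59)² = 2 × 6.115² = 2 × 37.40 = 74.8.
Round up to the next whole participant.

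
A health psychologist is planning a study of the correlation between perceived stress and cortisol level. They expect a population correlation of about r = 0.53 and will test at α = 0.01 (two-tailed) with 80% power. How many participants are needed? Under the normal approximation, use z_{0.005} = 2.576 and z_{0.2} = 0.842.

Fisher's z: C = ½·ln((1+r)/(1−r)) = ½·ln(3.2553) = 0.5901.
n = ((z_{α/2} + z_β)/C)² + 3.
(2.576 + 0.842) / 0.5901 = 3.418 / 0.5901 = 5.792.
n = 5.792² + 3 = 33.55 + 3 = 36.6.
Round up.

n = 37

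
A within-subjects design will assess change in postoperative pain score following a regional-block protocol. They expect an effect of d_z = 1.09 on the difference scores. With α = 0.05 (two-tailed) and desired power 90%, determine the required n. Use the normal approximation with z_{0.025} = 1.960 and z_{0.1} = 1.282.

n = 9 pairs

For a paired (one-sample on differences) test: n = ((z_{α/2} + z_β) / d)².
z_{α/2} + z_β = 1.960 + 1.282 = 3.242.
n = (3.242 / 1.09)² = 2.974² = 8.85.
Round up.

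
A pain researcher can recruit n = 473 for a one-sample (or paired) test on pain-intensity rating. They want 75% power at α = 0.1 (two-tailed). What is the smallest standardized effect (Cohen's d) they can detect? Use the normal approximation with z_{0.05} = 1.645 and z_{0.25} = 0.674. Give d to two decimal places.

For a single sample (or paired design) of n = 473: d_min = (z_{α/2} + z_β)/√n.
z-sum = 1.645 + 0.674 = 2.319.
d_min = 2.319 / √473 = 2.319 / 21.749 = 0.107.

d_min ≈ 0.11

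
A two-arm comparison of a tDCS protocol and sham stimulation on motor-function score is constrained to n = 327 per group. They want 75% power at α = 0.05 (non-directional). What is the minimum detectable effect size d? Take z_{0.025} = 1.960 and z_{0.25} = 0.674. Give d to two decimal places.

For two independent groups of n = 327 each: d_min = (z_{α/2} + z_β)·√(2/n).
z-sum = 1.960 + 0.674 = 2.634.
d_min = 2.634 × √(2/327) = 2.634 × 0.0782 = 0.206.

d_min ≈ 0.21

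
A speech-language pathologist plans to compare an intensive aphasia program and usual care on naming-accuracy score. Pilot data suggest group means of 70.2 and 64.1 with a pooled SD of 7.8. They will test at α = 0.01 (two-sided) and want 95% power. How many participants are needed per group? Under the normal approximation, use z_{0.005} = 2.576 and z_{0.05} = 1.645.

Cohen's d = |M₁ − M₂| / SD_pooled = |70.2 − 64.1| / 7.8 = 6.1 / 7.8 = 0.782.
For two independent groups with equal n: n = 2·((z_{α/2} + z_β) / d)².
z_{α/2} + z_β = 2.576 + 1.645 = 4.221.
n = 2 × (4.221 / 0.782)² = 2 × 5.398² = 2 × 29.14 = 58.3.
Round up to the next whole participant.

n = 59 per group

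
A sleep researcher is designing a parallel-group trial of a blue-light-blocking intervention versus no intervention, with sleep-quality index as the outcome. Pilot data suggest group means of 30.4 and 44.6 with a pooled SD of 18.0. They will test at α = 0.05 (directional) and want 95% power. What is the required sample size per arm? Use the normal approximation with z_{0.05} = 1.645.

Cohen's d = |M₁ − M₂| / SD_pooled = |30.4 − 44.6| / 18.0 = 14.2 / 18.0 = 0.789.
For two independent groups with equal n: n = 2·((z_{α} + z_β) / d)².
z_{α} + z_β = 1.645 + 1.645 = 3.290.
n = 2 × (3.290 / 0.789)² = 2 × 4.170² = 2 × 17.39 = 34.8.
Round up to the next whole participant.

n = 35 per group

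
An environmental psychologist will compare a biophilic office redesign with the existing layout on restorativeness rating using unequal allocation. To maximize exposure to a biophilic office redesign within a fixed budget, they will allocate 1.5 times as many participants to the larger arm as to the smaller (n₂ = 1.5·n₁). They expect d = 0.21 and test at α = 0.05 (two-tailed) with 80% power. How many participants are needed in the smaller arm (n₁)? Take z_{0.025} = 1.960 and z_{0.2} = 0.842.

n₁ = 297

With allocation ratio k = n₂/n₁ = 1.5, Var(x̄₁−x̄₂) = σ²(1/n₁ + 1/(k·n₁)) = σ²·(k+1)/(k·n₁).
So n₁ = (1 + 1/k)·((z_{α/2} + z_β)/d)² = 1.667 × (2.802/0.21)².
n₁ = 1.667 × 178.03 = 296.7.
Round up: n₁ = 297, giving n₂ = ⌈1.5 × 297⌉ = ⌈445.5⌉ = 446.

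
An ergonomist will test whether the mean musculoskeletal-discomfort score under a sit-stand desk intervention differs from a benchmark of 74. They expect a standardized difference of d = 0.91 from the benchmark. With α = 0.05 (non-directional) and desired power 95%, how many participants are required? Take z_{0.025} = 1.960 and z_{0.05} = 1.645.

n = 16

For a one-sample test: n = ((z_{α/2} + z_β) / d)².
z_{α/2} + z_β = 1.960 + 1.645 = 3.605.
n = (3.605 / 0.91)² = 3.962² = 15.69.
Round up.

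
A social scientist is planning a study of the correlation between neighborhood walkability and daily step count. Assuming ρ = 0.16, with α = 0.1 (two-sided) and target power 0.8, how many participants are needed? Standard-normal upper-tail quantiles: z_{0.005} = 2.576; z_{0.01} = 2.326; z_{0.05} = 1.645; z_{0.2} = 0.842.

n = 241

Fisher's z: C = ½·ln((1+r)/(1−r)) = ½·ln(1.3810) = 0.1614.
n = ((z_{α/2} + z_β)/C)² + 3.
(1.645 + 0.842) / 0.1614 = 2.487 / 0.1614 = 15.409.
n = 15.409² + 3 = 237.43 + 3 = 240.4.
Round up.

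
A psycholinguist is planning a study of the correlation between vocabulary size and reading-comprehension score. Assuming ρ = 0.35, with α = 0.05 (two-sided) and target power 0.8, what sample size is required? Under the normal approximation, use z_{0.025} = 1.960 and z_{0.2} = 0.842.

n = 62

Fisher's z: C = ½·ln((1+r)/(1−r)) = ½·ln(2.0769) = 0.3654.
n = ((z_{α/2} + z_β)/C)² + 3.
(1.960 + 0.842) / 0.3654 = 2.802 / 0.3654 = 7.668.
n = 7.668² + 3 = 58.80 + 3 = 61.8.
Round up.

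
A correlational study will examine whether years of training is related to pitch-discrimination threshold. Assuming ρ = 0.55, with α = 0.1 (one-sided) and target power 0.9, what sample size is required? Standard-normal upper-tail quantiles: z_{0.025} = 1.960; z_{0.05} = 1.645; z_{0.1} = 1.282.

n = 21

Fisher's z: C = ½·ln((1+r)/(1−r)) = ½·ln(3.4444) = 0.6184.
n = ((z_{α} + z_β)/C)² + 3.
(1.282 + 1.282) / 0.6184 = 2.564 / 0.6184 = 4.146.
n = 4.146² + 3 = 17.19 + 3 = 20.2.
Round up.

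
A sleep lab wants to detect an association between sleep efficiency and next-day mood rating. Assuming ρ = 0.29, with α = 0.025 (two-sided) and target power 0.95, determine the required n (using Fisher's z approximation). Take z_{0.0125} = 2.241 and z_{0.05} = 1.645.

n = 173

Fisher's z: C = ½·ln((1+r)/(1−r)) = ½·ln(1.8169) = 0.2986.
n = ((z_{α/2} + z_β)/C)² + 3.
(2.241 + 1.645) / 0.2986 = 3.886 / 0.2986 = 13.014.
n = 13.014² + 3 = 169.37 + 3 = 172.4.
Round up.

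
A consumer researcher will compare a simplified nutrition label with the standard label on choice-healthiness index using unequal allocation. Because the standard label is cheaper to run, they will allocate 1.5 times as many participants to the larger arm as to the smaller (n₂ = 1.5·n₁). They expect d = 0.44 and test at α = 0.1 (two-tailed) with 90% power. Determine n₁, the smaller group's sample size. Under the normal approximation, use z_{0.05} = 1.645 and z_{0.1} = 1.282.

n₁ = 74

With allocation ratio k = n₂/n₁ = 1.5, Var(x̄₁−x̄₂) = σ²(1/n₁ + 1/(k·n₁)) = σ²·(k+1)/(k·n₁).
So n₁ = (1 + 1/k)·((z_{α/2} + z_β)/d)² = 1.667 × (2.927/0.44)².
n₁ = 1.667 × 44.25 = 73.8.
Round up: n₁ = 74, giving n₂ = 1.5 × 74 = 111.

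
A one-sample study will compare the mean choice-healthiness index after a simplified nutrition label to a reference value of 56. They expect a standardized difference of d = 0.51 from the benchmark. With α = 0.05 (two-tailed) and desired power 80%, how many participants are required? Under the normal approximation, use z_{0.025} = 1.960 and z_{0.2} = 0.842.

For a one-sample test: n = ((z_{α/2} + z_β) / d)².
z_{α/2} + z_β = 1.960 + 0.842 = 2.802.
n = (2.802 / 0.51)² = 5.494² = 30.19.
Round up.

n = 31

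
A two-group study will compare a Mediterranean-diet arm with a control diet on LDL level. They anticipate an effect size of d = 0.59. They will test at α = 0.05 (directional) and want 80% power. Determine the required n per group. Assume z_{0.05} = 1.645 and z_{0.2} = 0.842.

n = 36 per group

For two independent groups with equal n: n = 2·((z_{α} + z_β) / d)².
z_{α} + z_β = 1.645 + 0.842 = 2.487.
n = 2 × (2.487 / 0.59)² = 2 × 4.215² = 2 × 17.77 = 35.5.
Round up to the next whole participant.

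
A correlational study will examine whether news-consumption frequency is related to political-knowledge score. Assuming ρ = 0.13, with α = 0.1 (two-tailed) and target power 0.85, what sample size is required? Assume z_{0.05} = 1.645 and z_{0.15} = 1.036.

Fisher's z: C = ½·ln((1+r)/(1−r)) = ½·ln(1.2989) = 0.1307.
n = ((z_{α/2} + z_β)/C)² + 3.
(1.645 + 1.036) / 0.1307 = 2.681 / 0.1307 = 20.513.
n = 20.513² + 3 = 420.77 + 3 = 423.8.
Round up.

n = 424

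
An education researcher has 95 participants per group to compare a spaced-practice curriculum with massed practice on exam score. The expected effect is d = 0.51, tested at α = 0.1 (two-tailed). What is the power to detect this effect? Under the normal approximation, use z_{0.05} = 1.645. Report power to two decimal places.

power ≈ 0.97

For two equal groups, power = Φ(d·√(n/2) − z_{α/2}).
d·√(n/2) = 0.51 × √(95/2) = 0.51 × 6.892 = 3.515.
z_β = 3.515 − 1.645 = 1.870.
Power = Φ(1.870) = 0.969.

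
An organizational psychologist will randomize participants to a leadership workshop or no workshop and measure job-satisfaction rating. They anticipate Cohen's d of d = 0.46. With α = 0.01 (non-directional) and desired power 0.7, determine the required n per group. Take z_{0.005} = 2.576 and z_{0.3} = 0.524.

For two independent groups with equal n: n = 2·((z_{α/2} + z_β) / d)².
z_{α/2} + z_β = 2.576 + 0.524 = 3.100.
n = 2 × (3.100 / 0.46)² = 2 × 6.739² = 2 × 45.42 = 90.8.
Round up to the next whole participant.

n = 91 per group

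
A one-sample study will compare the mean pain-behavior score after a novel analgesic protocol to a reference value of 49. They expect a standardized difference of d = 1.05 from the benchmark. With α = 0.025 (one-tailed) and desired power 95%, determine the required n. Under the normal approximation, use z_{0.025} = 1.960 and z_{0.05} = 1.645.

For a one-sample test: n = ((z_{α} + z_β) / d)².
z_{α} + z_β = 1.960 + 1.645 = 3.605.
n = (3.605 / 1.05)² = 3.433² = 11.79.
Round up.

n = 12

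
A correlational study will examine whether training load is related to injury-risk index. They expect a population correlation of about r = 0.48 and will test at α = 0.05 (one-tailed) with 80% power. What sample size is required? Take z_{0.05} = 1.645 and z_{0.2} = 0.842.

Fisher's z: C = ½·ln((1+r)/(1−r)) = ½·ln(2.8462) = 0.5230.
n = ((z_{α} + z_β)/C)² + 3.
(1.645 + 0.842) / 0.5230 = 2.487 / 0.5230 = 4.755.
n = 4.755² + 3 = 22.61 + 3 = 25.6.
Round up.

n = 26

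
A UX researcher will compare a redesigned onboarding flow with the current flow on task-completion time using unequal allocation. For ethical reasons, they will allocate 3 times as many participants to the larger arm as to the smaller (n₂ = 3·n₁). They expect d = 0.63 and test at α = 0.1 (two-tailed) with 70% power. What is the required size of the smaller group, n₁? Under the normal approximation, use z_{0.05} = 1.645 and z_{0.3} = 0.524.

n₁ = 16

With allocation ratio k = n₂/n₁ = 3, Var(x̄₁−x̄₂) = σ²(1/n₁ + 1/(k·n₁)) = σ²·(k+1)/(k·n₁).
So n₁ = (1 + 1/k)·((z_{α/2} + z_β)/d)² = 1.333 × (2.169/0.63)².
n₁ = 1.333 × 11.85 = 15.8.
Round up: n₁ = 16, giving n₂ = 3 × 16 = 48.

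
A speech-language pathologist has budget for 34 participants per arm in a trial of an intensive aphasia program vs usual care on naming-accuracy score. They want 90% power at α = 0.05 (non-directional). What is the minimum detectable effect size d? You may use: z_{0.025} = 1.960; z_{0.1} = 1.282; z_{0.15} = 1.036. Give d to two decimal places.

For two independent groups of n = 34 each: d_min = (z_{α/2} + z_β)·√(2/n).
z-sum = 1.960 + 1.282 = 3.242.
d_min = 3.242 × √(2/34) = 3.242 × 0.2425 = 0.786.

d_min ≈ 0.79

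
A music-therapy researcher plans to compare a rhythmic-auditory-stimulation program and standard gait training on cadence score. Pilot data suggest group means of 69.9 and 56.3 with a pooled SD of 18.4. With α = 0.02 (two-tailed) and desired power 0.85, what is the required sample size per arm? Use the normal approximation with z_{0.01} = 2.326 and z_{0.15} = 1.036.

Cohen's d = |M₁ − M₂| / SD_pooled = |69.9 − 56.3| / 18.4 = 13.6 / 18.4 = 0.739.
For two independent groups with equal n: n = 2·((z_{α/2} + z_β) / d)².
z_{α/2} + z_β = 2.326 + 1.036 = 3.362.
n = 2 × (3.362 / 0.739)² = 2 × 4.549² = 2 × 20.70 = 41.4.
Round up to the next whole participant.

n = 42 per group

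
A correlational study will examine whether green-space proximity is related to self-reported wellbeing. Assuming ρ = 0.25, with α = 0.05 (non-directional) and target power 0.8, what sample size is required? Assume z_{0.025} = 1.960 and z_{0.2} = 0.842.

n = 124

Fisher's z: C = ½·ln((1+r)/(1−r)) = ½·ln(1.6667) = 0.2554.
n = ((z_{α/2} + z_β)/C)² + 3.
(1.960 + 0.842) / 0.2554 = 2.802 / 0.2554 = 10.971.
n = 10.971² + 3 = 120.36 + 3 = 123.4.
Round up.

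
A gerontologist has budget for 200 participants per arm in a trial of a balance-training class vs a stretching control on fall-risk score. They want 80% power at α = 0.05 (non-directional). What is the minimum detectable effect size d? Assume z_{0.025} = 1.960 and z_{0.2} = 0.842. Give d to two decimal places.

d_min ≈ 0.28

For two independent groups of n = 200 each: d_min = (z_{α/2} + z_β)·√(2/n).
z-sum = 1.960 + 0.842 = 2.802.
d_min = 2.802 × √(2/200) = 2.802 × 0.1000 = 0.280.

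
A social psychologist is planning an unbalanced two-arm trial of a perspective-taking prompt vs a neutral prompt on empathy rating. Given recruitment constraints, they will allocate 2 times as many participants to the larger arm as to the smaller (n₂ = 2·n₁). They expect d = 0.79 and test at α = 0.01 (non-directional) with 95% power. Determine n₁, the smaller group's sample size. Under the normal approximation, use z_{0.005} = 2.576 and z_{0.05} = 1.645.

With allocation ratio k = n₂/n₁ = 2, Var(x̄₁−x̄₂) = σ²(1/n₁ + 1/(k·n₁)) = σ²·(k+1)/(k·n₁).
So n₁ = (1 + 1/k)·((z_{α/2} + z_β)/d)² = 1.500 × (4.221/0.79)².
n₁ = 1.500 × 28.55 = 42.8.
Round up: n₁ = 43, giving n₂ = 2 × 43 = 86.

n₁ = 43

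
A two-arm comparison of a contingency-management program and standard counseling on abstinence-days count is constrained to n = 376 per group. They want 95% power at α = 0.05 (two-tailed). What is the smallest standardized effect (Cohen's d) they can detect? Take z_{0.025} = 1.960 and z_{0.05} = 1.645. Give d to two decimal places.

d_min ≈ 0.26

For two independent groups of n = 376 each: d_min = (z_{α/2} + z_β)·√(2/n).
z-sum = 1.960 + 1.645 = 3.605.
d_min = 3.605 × √(2/376) = 3.605 × 0.0729 = 0.263.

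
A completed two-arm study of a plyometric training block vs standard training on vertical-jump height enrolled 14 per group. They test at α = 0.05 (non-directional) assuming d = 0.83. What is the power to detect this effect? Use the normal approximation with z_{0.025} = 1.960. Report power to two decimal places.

power ≈ 0.59

For two equal groups, power = Φ(d·√(n/2) − z_{α/2}).
d·√(n/2) = 0.83 × √(14/2) = 0.83 × 2.646 = 2.196.
z_β = 2.196 − 1.960 = 0.236.
Power = Φ(0.236) = 0.593.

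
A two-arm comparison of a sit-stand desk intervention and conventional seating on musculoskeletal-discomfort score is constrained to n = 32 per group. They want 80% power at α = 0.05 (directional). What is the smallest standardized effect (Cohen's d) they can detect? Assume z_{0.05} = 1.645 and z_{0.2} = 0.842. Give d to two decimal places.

d_min ≈ 0.62

For two independent groups of n = 32 each: d_min = (z_{α} + z_β)·√(2/n).
z-sum = 1.645 + 0.842 = 2.487.
d_min = 2.487 × √(2/32) = 2.487 × 0.2500 = 0.622.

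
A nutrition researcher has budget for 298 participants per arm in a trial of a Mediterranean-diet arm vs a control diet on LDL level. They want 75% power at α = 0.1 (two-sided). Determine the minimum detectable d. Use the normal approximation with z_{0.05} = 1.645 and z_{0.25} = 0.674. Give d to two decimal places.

d_min ≈ 0.19

For two independent groups of n = 298 each: d_min = (z_{α/2} + z_β)·√(2/n).
z-sum = 1.645 + 0.674 = 2.319.
d_min = 2.319 × √(2/298) = 2.319 × 0.0819 = 0.190.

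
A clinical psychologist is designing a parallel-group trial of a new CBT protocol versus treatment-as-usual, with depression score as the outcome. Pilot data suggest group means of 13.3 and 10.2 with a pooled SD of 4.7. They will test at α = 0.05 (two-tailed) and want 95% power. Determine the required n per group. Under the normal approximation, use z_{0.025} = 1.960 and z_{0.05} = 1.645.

n = 60 per group

Cohen's d = |M₁ − M₂| / SD_pooled = |13.3 − 10.2| / 4.7 = 3.1 / 4.7 = 0.660.
For two independent groups with equal n: n = 2·((z_{α/2} + z_β) / d)².
z_{α/2} + z_β = 1.960 + 1.645 = 3.605.
n = 2 × (3.605 / 0.660)² = 2 × 5.462² = 2 × 29.83 = 59.7.
Round up to the next whole participant.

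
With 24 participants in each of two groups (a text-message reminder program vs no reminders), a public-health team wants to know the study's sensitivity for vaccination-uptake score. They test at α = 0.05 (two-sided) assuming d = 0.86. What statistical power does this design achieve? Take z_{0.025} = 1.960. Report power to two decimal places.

power ≈ 0.85

For two equal groups, power = Φ(d·√(n/2) − z_{α/2}).
d·√(n/2) = 0.86 × √(24/2) = 0.86 × 3.464 = 2.979.
z_β = 2.979 − 1.960 = 1.019.
Power = Φ(1.019) = 0.846.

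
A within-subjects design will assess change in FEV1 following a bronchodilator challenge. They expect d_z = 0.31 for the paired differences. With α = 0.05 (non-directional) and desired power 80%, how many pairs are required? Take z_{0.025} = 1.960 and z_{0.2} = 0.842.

n = 82 pairs

For a paired (one-sample on differences) test: n = ((z_{α/2} + z_β) / d)².
z_{α/2} + z_β = 1.960 + 0.842 = 2.802.
n = (2.802 / 0.31)² = 9.039² = 81.70.
Round up.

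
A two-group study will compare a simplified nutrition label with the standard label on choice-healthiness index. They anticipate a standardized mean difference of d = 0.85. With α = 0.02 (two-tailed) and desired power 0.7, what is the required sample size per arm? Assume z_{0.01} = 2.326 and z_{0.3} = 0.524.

For two independent groups with equal n: n = 2·((z_{α/2} + z_β) / d)².
z_{α/2} + z_β = 2.326 + 0.524 = 2.850.
n = 2 × (2.850 / 0.85)² = 2 × 3.353² = 2 × 11.24 = 22.5.
Round up to the next whole participant.

n = 23 per group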